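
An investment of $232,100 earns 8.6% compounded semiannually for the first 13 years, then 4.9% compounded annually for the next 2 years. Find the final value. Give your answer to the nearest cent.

$763,164.46

After 13 years at 8.6%: 232,100 × 2.98807861297 ≈ 693,533.0461.
Then 2 years at 4.9%: 693,533.0461 × 1.100401 ≈ 763,164.4574.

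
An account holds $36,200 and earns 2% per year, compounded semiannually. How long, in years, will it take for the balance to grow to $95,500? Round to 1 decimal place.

(1 + 0.01)^(2t) = 95,500/36,200 = 2.6381.
2t·ln(1 + 0.01) = ln(2.6381); 2t = 0.97007/0.00995033 ≈ 97.4909.
t ≈ 48.7455 years.

48.7 years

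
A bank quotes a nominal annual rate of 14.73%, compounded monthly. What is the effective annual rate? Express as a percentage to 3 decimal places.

15.766%

One year is 12 periods at 0.012275 each: (1 + 0.012275)^12 ≈ 1.157663.
EAR = 1.157663 − 1 ≈ 15.76630%.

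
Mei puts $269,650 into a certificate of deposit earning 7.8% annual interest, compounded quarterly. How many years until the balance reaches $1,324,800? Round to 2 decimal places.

20.61 years

(1 + 0.0195)^(4t) = 1,324,800/269,650 = 4.913.
4t·ln(1 + 0.0195) = ln(4.913); 4t = 1.5919/0.0193123 ≈ 82.4289.
t ≈ 20.6072 years.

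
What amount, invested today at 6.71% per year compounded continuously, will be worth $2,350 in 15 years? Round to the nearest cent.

P = A·e^(−rt) = 2,350·e^(−1.0065).
e^(−1.0065) ≈ 0.3654959794, so P ≈ 858.9156.

$858.92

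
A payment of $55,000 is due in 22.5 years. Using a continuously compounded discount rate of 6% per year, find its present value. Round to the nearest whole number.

P = A·e^(−rt) = 55,000·e^(−1.35).
e^(−1.35) ≈ 0.25924026065, so P ≈ 14,258.2143.

$14,258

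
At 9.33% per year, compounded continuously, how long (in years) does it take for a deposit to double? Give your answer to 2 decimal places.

e^(0.0933t) = 2, so 0.0933t = ln 2 ≈ 0.69315.
t ≈ 0.69315/0.0933 ≈ 7.4292.

7.43 years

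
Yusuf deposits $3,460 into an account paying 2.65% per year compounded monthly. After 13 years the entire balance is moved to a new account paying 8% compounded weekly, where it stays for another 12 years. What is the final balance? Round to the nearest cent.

$12,738.78

Phase 1: 3,460·(1 + 0.0265/12)^156 ≈ 4,881.1886.
Phase 2: 4,881.1886·(1 + 0.08/52)^624 ≈ 12,738.7822.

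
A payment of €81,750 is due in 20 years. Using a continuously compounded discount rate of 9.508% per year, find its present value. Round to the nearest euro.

P = A·e^(−rt) = 81,750·e^(−1.9016).
e^(−1.9016) ≈ 0.14932950078, so P ≈ 12,207.6867.

€12,208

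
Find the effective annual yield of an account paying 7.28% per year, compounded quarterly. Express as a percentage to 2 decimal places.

7.48%

One year is 4 periods at 0.0182 each: (1 + 0.0182)^4 ≈ 1.074812.
EAR = 1.074812 − 1 ≈ 7.48117%.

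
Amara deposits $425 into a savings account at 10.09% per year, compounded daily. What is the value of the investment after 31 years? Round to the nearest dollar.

$9,697

Growth factor = (1 + 0.1009/365)^11315 ≈ 22.81613004.
A ≈ 425 × 22.81613004 ≈ 9,696.8553.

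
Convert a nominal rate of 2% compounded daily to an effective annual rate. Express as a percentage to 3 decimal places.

2.020%

EAR = (1 + 2%/365)^365 − 1 = (1 + 0.0000547945)^365 − 1.
(1 + 0.0000547945)^365 ≈ 1.020201, so EAR ≈ 2.02008%.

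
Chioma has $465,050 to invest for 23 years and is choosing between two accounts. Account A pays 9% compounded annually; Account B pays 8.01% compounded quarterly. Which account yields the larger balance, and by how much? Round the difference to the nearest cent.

Account A growth factor: (1 + 0.09)^23 ≈ 7.257874472185; balance ≈ 3,375,274.5233.
Account B growth factor: (1 + 0.020025)^92 ≈ 6.197193855084; balance ≈ 2,882,005.0023.
Account A is larger by 493,269.5210.

Account A, by $493,269.52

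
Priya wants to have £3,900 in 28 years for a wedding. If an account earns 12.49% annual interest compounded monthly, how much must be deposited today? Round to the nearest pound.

£120

Growth factor = (1 + 0.1249/12)^336 ≈ 32.43134192.
P = 3,900/32.43134192 ≈ 120.2540.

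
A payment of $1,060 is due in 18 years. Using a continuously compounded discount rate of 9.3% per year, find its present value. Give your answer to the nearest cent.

$198.75

P = A·e^(−rt) = 1,060·e^(−1.674).
e^(−1.674) ≈ 0.1874955813, so P ≈ 198.7453.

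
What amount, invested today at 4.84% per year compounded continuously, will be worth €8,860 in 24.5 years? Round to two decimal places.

P = A·e^(−rt) = 8,860·e^(−1.1858).
e^(−1.1858) ≈ 0.3055016804, so P ≈ 2,706.7449.

€2,706.74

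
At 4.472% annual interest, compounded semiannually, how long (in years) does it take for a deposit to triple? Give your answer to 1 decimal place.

(1 + 0.02236)^(2t) = 3.
2t = ln 3 / ln(1 + 0.02236) ≈ 1.0986/0.0221137 ≈ 49.6802.
t ≈ 24.8401.

24.8 years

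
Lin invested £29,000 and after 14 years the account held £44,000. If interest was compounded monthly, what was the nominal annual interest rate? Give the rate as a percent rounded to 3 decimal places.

The 168-period growth factor is 44,000/29,000 = 1.51724.
r/12 = 1.51724^(1/168) − 1 ≈ 0.00248459, so r ≈ 12·0.00248459 = 2.98151%.

2.982%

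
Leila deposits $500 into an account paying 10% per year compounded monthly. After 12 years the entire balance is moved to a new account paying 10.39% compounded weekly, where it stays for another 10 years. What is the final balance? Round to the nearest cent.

After 12 years at 10%: 500 × 3.303648968 ≈ 1,651.8245.
Then 10 years at 10.39%: 1,651.8245 × 2.823460837 ≈ 4,663.8617.

$4,663.86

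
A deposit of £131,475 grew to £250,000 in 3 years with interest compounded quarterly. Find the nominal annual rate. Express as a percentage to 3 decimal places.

22.005%

(1 + r/4)^12 = 250,000/131,475 = 1.9015.
1 + r/4 = 1.9015^(1/12) ≈ 1.055014, so r/4 ≈ 0.0550136.
r ≈ 4·0.0550136 = 22.00545%.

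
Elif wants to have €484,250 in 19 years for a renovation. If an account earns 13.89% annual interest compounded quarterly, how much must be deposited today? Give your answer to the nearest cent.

€36,172.12

Periodic rate = 13.89%/4 = 0.034725; 76 periods.
P = 484,250/(1 + 0.034725)^76 ≈ 484,250/13.3873805154 ≈ 36,172.1249.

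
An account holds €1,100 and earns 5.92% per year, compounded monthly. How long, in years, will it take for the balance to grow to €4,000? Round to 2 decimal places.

(1 + 0.00493333)^(12t) = 4,000/1,100 = 3.6364.
12t·ln(1 + 0.00493333) = ln(3.6364); 12t = 1.291/0.0049212 ≈ 262.3309.
t ≈ 21.8609 years.

21.86 years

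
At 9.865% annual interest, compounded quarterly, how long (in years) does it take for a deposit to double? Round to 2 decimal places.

(1 + 0.0246625)^(4t) = 2.
4t = ln 2 / ln(1 + 0.0246625) ≈ 0.69315/0.0243633 ≈ 28.4505.
t ≈ 7.1126.

7.11 years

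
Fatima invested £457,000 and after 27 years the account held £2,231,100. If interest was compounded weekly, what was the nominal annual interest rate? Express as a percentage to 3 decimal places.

5.876%

(1 + r/52)^1404 = 2,231,100/457,000 = 4.88206.
1 + r/52 = 4.88206^(1/1404) ≈ 1.00113, so r/52 ≈ 0.00112996.
r ≈ 52·0.00112996 = 5.87579%.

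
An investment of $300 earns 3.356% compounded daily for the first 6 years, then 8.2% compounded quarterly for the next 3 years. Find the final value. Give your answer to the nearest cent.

After 6 years at 3.356%: 300 × 1.22305367 ≈ 366.9161.
Then 3 years at 8.2%: 366.9161 × 1.27572219 ≈ 468.0830.

$468.08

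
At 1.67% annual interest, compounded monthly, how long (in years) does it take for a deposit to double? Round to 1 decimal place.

(1 + 0.00139167)^(12t) = 2.
12t = ln 2 / ln(1 + 0.00139167) ≈ 0.69315/0.0013907 ≈ 498.4163.
t ≈ 41.5347.

41.5 years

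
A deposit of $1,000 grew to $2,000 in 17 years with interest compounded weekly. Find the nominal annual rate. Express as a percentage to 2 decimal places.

4.08%

(1 + r/52)^884 = 2,000/1,000 = 2.
1 + r/52 = 2^(1/884) ≈ 1.000784, so r/52 ≈ 0.000784411.
r ≈ 52·0.000784411 = 4.07894%.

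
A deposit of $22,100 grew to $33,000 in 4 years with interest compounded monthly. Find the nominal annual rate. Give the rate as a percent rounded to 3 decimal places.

The 48-period growth factor is 33,000/22,100 = 1.49321.
r/12 = 1.49321^(1/48) − 1 ≈ 0.00838769, so r ≈ 12·0.00838769 = 10.06523%.

10.065%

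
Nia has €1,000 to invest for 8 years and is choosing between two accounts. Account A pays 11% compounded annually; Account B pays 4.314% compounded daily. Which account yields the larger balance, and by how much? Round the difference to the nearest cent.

Account A, by €892.41

A: (1 + 0.11)^8 ≈ 2.30453777, so 1,000 × 2.30453777 ≈ 2,304.5378.
B: (1 + 0.04314/365)^2920 ≈ 1.41213057, so 1,000 × 1.41213057 ≈ 1,412.1306.
Difference ≈ 892.4072 in favor of A.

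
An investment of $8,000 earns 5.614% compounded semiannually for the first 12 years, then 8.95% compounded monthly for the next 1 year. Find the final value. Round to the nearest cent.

$16,996.50

Phase 1: 8,000·(1 + 0.02807)^24 ≈ 15,546.5653.
Phase 2: 15,546.5653·(1 + 0.0895/12)^12 ≈ 16,996.5032.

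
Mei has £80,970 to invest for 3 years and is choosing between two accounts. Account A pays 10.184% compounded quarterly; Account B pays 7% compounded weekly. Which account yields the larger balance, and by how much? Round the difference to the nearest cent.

Account A, by £9,606.73

A: (1 + 0.02546)^12 ≈ 1.35214944652, so 80,970 × 1.35214944652 ≈ 109,483.5407.
B: (1 + 0.07/52)^156 ≈ 1.2335038529, so 80,970 × 1.2335038529 ≈ 99,876.8070.
Difference ≈ 9,606.7337 in favor of A.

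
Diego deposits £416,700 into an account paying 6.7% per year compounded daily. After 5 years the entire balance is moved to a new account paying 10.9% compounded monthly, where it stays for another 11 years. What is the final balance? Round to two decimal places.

£1,921,618.52

Phase 1: 416,700·(1 + 0.067/365)^1825 ≈ 582,503.8504.
Phase 2: 582,503.8504·(1 + 0.109/12)^132 ≈ 1,921,618.5209.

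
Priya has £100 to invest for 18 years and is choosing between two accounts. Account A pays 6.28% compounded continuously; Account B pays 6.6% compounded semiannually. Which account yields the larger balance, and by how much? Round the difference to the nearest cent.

Account B, by £12.13

Account A growth factor: e^(0.0628·18) = e^1.1304 ≈ 3.09689501; balance ≈ 309.6895.
Account B growth factor: (1 + 0.033)^36 ≈ 3.21818921; balance ≈ 321.8189.
Account B is larger by 12.1294.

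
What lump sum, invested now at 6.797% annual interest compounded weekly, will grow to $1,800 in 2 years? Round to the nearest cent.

Growth factor = (1 + 0.06797/52)^104 ≈ 1.145511466.
P = 1,800/1.145511466 ≈ 1,571.3505.

$1,571.35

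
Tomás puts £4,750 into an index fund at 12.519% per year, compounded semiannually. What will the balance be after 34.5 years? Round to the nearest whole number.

Growth factor = (1 + 0.062595)^69 ≈ 65.9744826866.
A ≈ 4,750 × 65.9744826866 ≈ 313,378.7928.

£313,379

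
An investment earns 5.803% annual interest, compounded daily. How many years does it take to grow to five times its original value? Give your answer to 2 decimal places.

(1 + 0.000158986)^(365t) = 5.
365t = ln 5 / ln(1 + 0.000158986) ≈ 1.6094/0.000158974 ≈ 10123.9279.
t ≈ 27.7368.

27.74 years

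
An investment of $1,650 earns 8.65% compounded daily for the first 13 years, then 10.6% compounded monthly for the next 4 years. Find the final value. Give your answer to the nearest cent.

$7,746.80

Phase 1: 1,650·(1 + 0.0865/365)^4745 ≈ 5,079.1405.
Phase 2: 5,079.1405·(1 + 0.106/12)^48 ≈ 7,746.8039.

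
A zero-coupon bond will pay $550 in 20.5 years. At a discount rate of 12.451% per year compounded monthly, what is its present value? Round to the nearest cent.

Periodic rate = 12.451%/12 = 0.0103758; 246 periods.
P = 550/(1 + 0.12451/12)^246 ≈ 550/12.6708486 ≈ 43.4067.

$43.41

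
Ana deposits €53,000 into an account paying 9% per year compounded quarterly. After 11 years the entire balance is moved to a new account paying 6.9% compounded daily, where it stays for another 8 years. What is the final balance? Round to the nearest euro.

After 11 years at 9%: 53,000 × 2.6618644362 ≈ 141,078.8151.
Then 8 years at 6.9%: 141,078.8151 × 1.73663239239 ≈ 245,002.0402.

€245,002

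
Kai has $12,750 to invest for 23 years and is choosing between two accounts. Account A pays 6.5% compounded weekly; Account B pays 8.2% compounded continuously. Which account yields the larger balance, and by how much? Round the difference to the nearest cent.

A: (1 + 0.00125)^1196 ≈ 4.455175272, so 12,750 × 4.455175272 ≈ 56,803.4847.
B: e^(0.082·23) = e^1.886 ≈ 6.5929440907, so 12,750 × 6.5929440907 ≈ 84,060.0372.
Difference ≈ 27,256.5524 in favor of B.

Account B, by $27,256.55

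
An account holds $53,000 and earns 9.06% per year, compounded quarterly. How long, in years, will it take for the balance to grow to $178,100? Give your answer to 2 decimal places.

13.53 years

(1 + 0.02265)^(4t) = 178,100/53,000 = 3.3604.
4t·ln(1 + 0.02265) = ln(3.3604); 4t = 1.2121/0.0223973 ≈ 54.1161.
t ≈ 13.5290 years.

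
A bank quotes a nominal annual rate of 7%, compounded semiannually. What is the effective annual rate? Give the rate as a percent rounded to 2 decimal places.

7.12%

EAR = (1 + 7%/2)^2 − 1 = (1 + 0.035)^2 − 1.
(1 + 0.035)^2 ≈ 1.071225, so EAR ≈ 7.12250%.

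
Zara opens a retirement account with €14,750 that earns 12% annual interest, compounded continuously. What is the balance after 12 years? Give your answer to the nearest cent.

A = P·e^(rt) = 14,750·e^(0.12·12) = 14,750·e^1.44.
e^1.44 ≈ 4.220695817, so A ≈ 62,255.2633.

€62,255.26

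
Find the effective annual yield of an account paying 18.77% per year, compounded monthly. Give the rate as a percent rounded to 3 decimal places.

One year is 12 periods at 0.0156417 each: (1 + 0.0156417)^12 ≈ 1.20472.
EAR = 1.20472 − 1 ≈ 20.47200%.

20.472%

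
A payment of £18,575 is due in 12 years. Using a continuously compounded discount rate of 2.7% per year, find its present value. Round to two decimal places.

£13,434.37

P = A·e^(−rt) = 18,575·e^(−0.324).
e^(−0.324) ≈ 0.72325024238, so P ≈ 13,434.3733.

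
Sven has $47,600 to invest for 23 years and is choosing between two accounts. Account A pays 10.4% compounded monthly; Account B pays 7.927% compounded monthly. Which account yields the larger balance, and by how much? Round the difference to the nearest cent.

Account A growth factor: (1 + 0.104/12)^276 ≈ 10.8232237067; balance ≈ 515,185.4484.
Account B growth factor: (1 + 0.07927/12)^276 ≈ 6.15469052696; balance ≈ 292,963.2691.
Account A is larger by 222,222.1794.

Account A, by $222,222.18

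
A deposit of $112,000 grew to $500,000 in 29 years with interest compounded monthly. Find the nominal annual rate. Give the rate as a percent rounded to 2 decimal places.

5.17%

(1 + r/12)^348 = 500,000/112,000 = 4.46429.
1 + r/12 = 4.46429^(1/348) ≈ 1.004308, so r/12 ≈ 0.00430842.
r ≈ 12·0.00430842 = 5.17010%.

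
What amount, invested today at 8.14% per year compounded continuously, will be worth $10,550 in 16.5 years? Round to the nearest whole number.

P = A·e^(−rt) = 10,550·e^(−1.3431).
e^(−1.3431) ≈ 0.26103520388, so P ≈ 2,753.9214.

$2,754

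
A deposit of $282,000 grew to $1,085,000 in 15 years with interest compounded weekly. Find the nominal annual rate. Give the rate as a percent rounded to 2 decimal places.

The 780-period growth factor is 1,085,000/282,000 = 3.84752.
r/52 = 3.84752^(1/780) − 1 ≈ 0.00172896, so r ≈ 52·0.00172896 = 8.99062%.

8.99%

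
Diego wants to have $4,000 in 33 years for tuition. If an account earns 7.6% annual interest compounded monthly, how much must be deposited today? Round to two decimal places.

$328.31

Periodic rate = 7.6%/12 = 0.00633333; 396 periods.
P = 4,000/(1 + 0.076/12)^396 ≈ 4,000/12.18360718 ≈ 328.3100.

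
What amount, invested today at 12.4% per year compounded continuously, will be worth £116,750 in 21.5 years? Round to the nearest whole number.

P = A·e^(−rt) = 116,750·e^(−2.666).
e^(−2.666) ≈ 0.0695297889678, so P ≈ 8,117.6029.

£8,118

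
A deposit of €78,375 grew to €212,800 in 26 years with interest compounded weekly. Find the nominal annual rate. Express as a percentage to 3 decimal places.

3.843%

(1 + r/52)^1352 = 212,800/78,375 = 2.71515.
1 + r/52 = 2.71515^(1/1352) ≈ 1.000739, so r/52 ≈ 0.000739066.
r ≈ 52·0.000739066 = 3.84314%.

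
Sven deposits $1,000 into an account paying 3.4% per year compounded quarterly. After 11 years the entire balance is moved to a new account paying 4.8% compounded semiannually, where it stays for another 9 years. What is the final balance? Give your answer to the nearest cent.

Phase 1: 1,000·(1 + 0.0085)^44 ≈ 1,451.2416.
Phase 2: 1,451.2416·(1 + 0.024)^18 ≈ 2,224.0212.

$2,224.02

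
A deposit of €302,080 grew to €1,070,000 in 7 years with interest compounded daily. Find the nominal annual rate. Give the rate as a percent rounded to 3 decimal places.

18.072%

(1 + r/365)^2555 = 1,070,000/302,080 = 3.54211.
1 + r/365 = 3.54211^(1/2555) ≈ 1.000495, so r/365 ≈ 0.000495121.
r ≈ 365·0.000495121 = 18.07193%.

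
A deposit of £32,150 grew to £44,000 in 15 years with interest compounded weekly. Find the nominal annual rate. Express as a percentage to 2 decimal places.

2.09%

(1 + r/52)^780 = 44,000/32,150 = 1.36858.
1 + r/52 = 1.36858^(1/780) ≈ 1.000402, so r/52 ≈ 0.000402359.
r ≈ 52·0.000402359 = 2.09227%.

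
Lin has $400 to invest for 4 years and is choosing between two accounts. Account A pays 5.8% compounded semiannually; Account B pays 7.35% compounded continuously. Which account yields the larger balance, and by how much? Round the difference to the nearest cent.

Account B, by $33.93

A: (1 + 0.029)^8 ≈ 1.25696446, so 400 × 1.25696446 ≈ 502.7858.
B: e^(0.0735·4) = e^0.294 ≈ 1.3417839, so 400 × 1.3417839 ≈ 536.7136.
Difference ≈ 33.9278 in favor of B.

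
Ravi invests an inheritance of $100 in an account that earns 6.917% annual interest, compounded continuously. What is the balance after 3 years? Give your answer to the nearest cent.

A = P·e^(rt) = 100·e^(0.06917·3) = 100·e^0.20751.
e^0.20751 ≈ 1.23061002, so A ≈ 123.0610.

$123.06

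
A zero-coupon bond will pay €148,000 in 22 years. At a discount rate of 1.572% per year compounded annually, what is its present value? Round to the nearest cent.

Growth factor = (1 + 0.01572)^22 ≈ 1.40937994691.
P = 148,000/1.40937994691 ≈ 105,010.7179.

€105,010.72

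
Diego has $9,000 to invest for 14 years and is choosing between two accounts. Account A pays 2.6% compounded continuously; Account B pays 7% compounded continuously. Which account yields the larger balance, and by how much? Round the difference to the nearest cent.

Account B, by $11,028.44

Account A growth factor: e^(0.026·14) = e^0.364 ≈ 1.4390742142; balance ≈ 12,951.6679.
Account B growth factor: e^(0.07·14) = e^0.98 ≈ 2.6644562419; balance ≈ 23,980.1062.
Account B is larger by 11,028.4382.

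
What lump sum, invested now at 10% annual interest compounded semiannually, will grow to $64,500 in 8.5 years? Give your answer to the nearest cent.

$28,141.14

Periodic rate = 10%/2 = 0.05; 17 periods.
P = 64,500/(1 + 0.05)^17 ≈ 64,500/2.2920183178 ≈ 28,141.1364.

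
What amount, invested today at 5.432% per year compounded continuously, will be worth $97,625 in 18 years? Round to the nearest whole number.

P = A·e^(−rt) = 97,625·e^(−0.97776).
e^(−0.97776) ≈ 0.376152738, so P ≈ 36,721.9110.

$36,722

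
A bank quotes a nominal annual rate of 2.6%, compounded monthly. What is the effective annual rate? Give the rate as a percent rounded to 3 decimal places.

2.631%

One year is 12 periods at 0.00216667 each: (1 + 0.00216667)^12 ≈ 1.026312.
EAR = 1.026312 − 1 ≈ 2.63121%.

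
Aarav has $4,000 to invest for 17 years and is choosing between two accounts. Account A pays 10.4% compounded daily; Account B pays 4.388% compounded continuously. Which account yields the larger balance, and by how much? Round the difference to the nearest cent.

A: (1 + 0.104/365)^6205 ≈ 5.8576480618, so 4,000 × 5.8576480618 ≈ 23,430.5922.
B: e^(0.04388·17) = e^0.74596 ≈ 2.10846459, so 4,000 × 2.10846459 ≈ 8,433.8584.
Difference ≈ 14,996.7339 in favor of A.

Account A, by $14,996.73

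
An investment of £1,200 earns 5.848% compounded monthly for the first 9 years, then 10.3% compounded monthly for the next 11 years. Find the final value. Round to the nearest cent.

After 9 years at 5.848%: 1,200 × 1.690529317 ≈ 2,028.6352.
Then 11 years at 10.3%: 2,028.6352 × 3.08998176 ≈ 6,268.4457.

£6,268.45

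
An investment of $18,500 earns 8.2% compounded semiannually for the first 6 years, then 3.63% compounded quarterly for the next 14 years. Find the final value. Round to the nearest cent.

$49,692.80

Phase 1: 18,500·(1 + 0.041)^12 ≈ 29,962.6680.
Phase 2: 29,962.6680·(1 + 0.009075)^56 ≈ 49,692.8027.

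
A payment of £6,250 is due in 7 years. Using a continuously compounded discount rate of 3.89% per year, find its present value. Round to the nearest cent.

P = A·e^(−rt) = 6,250·e^(−0.2723).
e^(−0.2723) ≈ 0.7616257391, so P ≈ 4,760.1609.

£4,760.16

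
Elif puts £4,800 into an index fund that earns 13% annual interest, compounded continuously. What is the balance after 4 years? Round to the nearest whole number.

A = P·e^(rt) = 4,800·e^(0.13·4) = 4,800·e^0.52.
e^0.52 ≈ 1.68202765, so A ≈ 8,073.7327.

£8,074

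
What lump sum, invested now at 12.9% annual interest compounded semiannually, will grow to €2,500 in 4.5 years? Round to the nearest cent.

Growth factor = (1 + 0.0645)^9 ≈ 1.75513688.
P = 2,500/1.75513688 ≈ 1,424.3903.

€1,424.39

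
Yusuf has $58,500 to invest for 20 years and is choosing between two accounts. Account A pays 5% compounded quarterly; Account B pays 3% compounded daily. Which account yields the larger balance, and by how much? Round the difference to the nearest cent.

A: (1 + 0.0125)^80 ≈ 2.70148494075, so 58,500 × 2.70148494075 ≈ 158,036.8690.
B: (1 + 0.03/365)^7300 ≈ 1.82207387445, so 58,500 × 1.82207387445 ≈ 106,591.3217.
Difference ≈ 51,445.5474 in favor of A.

Account A, by $51,445.55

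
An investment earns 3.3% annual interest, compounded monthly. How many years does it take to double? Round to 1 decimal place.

21.0 years

(1 + 0.00275)^(12t) = 2.
12t = ln 2 / ln(1 + 0.00275) ≈ 0.69315/0.00274623 ≈ 252.3999.
t ≈ 21.0333.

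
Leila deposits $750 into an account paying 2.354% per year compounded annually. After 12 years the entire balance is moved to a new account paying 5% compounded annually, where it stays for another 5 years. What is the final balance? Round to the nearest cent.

After 12 years at 2.354%: 750 × 1.322080303 ≈ 991.5602.
Then 5 years at 5%: 991.5602 × 1.276281563 ≈ 1,265.5100.

$1,265.51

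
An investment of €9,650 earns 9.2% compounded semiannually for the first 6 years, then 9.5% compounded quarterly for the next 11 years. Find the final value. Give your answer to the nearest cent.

€46,498.59

Phase 1: 9,650·(1 + 0.046)^12 ≈ 16,554.1745.
Phase 2: 16,554.1745·(1 + 0.02375)^44 ≈ 46,498.5893.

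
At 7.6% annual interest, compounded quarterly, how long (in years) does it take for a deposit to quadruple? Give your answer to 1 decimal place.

(1 + 0.019)^(4t) = 4.
4t = ln 4 / ln(1 + 0.019) ≈ 1.3863/0.0188218 ≈ 73.6538.
t ≈ 18.4135.

18.4 years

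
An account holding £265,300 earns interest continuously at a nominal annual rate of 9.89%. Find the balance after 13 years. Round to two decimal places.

£959,642.92

A = P·e^(rt) = 265,300·e^(0.0989·13) = 265,300·e^1.2857.
e^1.2857 ≈ 3.61719911059, so A ≈ 959,642.9240.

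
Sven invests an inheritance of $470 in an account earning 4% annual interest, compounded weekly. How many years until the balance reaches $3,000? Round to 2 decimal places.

46.36 years

(1 + 0.000769231)^(52t) = 3,000/470 = 6.383.
52t·ln(1 + 0.000769231) = ln(6.383); 52t = 1.8536/0.000768935 ≈ 2410.6520.
t ≈ 46.3587 years.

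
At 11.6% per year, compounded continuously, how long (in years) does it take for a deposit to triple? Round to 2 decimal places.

9.47 years

e^(0.116t) = 3, so 0.116t = ln 3 ≈ 1.0986.
t ≈ 1.0986/0.116 ≈ 9.4708.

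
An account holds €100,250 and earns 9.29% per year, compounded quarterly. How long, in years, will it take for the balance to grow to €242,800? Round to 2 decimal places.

9.63 years

We need (1 + 0.023225)^(4t) = 2.4219, so 4t = ln 2.4219 / ln 1.023225 ≈ 38.5276.
t ≈ 38.5276/4 = 9.6319 years.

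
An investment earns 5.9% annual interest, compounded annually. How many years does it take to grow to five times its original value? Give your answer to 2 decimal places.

28.08 years

(1 + 0.059)^t = 5.
t = ln 5 / ln(1 + 0.059) ≈ 1.6094/0.0573251 ≈ 28.0756.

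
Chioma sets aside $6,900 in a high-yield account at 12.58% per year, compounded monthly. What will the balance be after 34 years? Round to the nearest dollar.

$486,121

Periodic rate = 12.58%/12 = 0.0104833; periods = 12·34 = 408.
A = 6,900·(1 + 0.1258/12)^408 ≈ 6,900·70.4522947177 ≈ 486,120.8336.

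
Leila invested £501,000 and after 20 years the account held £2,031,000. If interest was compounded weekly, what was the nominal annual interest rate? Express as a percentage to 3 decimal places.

7.003%

(1 + r/52)^1040 = 2,031,000/501,000 = 4.05389.
1 + r/52 = 4.05389^(1/1040) ≈ 1.001347, so r/52 ≈ 0.00134675.
r ≈ 52·0.00134675 = 7.00310%.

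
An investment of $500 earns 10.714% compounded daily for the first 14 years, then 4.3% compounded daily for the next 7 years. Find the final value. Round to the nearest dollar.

After 14 years at 10.714%: 500 × 4.480523527 ≈ 2,240.2618.
Then 7 years at 4.3%: 2,240.2618 × 1.351185387 ≈ 3,027.0090.

$3,027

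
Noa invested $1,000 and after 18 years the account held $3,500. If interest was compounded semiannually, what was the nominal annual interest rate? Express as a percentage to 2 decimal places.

7.08%

(1 + r/2)^36 = 3,500/1,000 = 3.5.
1 + r/2 = 3.5^(1/36) ≈ 1.035412, so r/2 ≈ 0.0354115.
r ≈ 2·0.0354115 = 7.08231%.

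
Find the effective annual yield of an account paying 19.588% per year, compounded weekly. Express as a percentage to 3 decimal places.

21.593%

One year is 52 periods at 0.00376692 each: (1 + 0.00376692)^52 ≈ 1.215933.
EAR = 1.215933 − 1 ≈ 21.59334%.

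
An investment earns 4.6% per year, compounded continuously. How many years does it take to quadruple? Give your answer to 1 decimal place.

30.1 years

e^(0.046t) = 4, so 0.046t = ln 4 ≈ 1.3863.
t ≈ 1.3863/0.046 ≈ 30.1368.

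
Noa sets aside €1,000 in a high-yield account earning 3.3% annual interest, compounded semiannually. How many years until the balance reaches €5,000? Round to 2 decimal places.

(1 + 0.0165)^(2t) = 5,000/1,000 = 5.
2t·ln(1 + 0.0165) = ln(5); 2t = 1.6094/0.0163654 ≈ 98.3442.
t ≈ 49.1721 years.

49.17 years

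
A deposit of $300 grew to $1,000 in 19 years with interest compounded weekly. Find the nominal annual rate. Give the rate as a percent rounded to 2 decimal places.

6.34%

The 988-period growth factor is 1,000/300 = 3.33333.
r/52 = 3.33333^(1/988) − 1 ≈ 0.00121934, so r ≈ 52·0.00121934 = 6.34056%.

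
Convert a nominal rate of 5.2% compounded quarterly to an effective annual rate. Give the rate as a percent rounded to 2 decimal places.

5.30%

One year is 4 periods at 0.013 each: (1 + 0.013)^4 ≈ 1.053023.
EAR = 1.053023 − 1 ≈ 5.30228%.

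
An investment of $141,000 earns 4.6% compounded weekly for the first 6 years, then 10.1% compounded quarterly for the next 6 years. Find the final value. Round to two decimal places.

After 6 years at 4.6%: 141,000 × 1.31768708984 ≈ 185,793.8797.
Then 6 years at 10.1%: 185,793.8797 × 1.81934336397 ≈ 338,022.8620.

$338,022.86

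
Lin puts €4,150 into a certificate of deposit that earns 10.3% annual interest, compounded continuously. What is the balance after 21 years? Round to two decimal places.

A = P·e^(rt) = 4,150·e^(0.103·21) = 4,150·e^2.163.
e^2.163 ≈ 8.6971901306, so A ≈ 36,093.3390.

€36,093.34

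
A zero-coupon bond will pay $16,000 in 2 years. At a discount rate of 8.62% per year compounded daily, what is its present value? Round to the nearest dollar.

Growth factor = (1 + 0.0862/365)^730 ≈ 1.1881288158.
P = 16,000/1.1881288158 ≈ 13,466.5533.

$13,467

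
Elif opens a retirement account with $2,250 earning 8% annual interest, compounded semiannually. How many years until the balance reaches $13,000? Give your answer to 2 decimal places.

22.36 years

(1 + 0.04)^(2t) = 13,000/2,250 = 5.7778.
2t·ln(1 + 0.04) = ln(5.7778); 2t = 1.754/0.0392207 ≈ 44.7218.
t ≈ 22.3609 years.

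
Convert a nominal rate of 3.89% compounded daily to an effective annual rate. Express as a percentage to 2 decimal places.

3.97%

One year is 365 periods at 0.000106575 each: (1 + 0.000106575)^365 ≈ 1.039664.
EAR = 1.039664 − 1 ≈ 3.96644%.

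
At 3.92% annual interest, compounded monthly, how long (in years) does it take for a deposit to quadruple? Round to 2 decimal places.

35.42 years

(1 + 0.00326667)^(12t) = 4.
12t = ln 4 / ln(1 + 0.00326667) ≈ 1.3863/0.00326134 ≈ 425.0686.
t ≈ 35.4224.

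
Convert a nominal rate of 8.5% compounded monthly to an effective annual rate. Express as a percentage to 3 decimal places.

EAR = (1 + 8.5%/12)^12 − 1 = (1 + 0.00708333)^12 − 1.
(1 + 0.00708333)^12 ≈ 1.088391, so EAR ≈ 8.83909%.

8.839%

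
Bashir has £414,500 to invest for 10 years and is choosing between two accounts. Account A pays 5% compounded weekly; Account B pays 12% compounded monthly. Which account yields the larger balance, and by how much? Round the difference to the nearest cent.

Account A growth factor: (1 + 0.05/52)^520 ≈ 1.64832524492; balance ≈ 683,230.8140.
Account B growth factor: (1 + 0.01)^120 ≈ 3.300386894574; balance ≈ 1,368,010.3678.
Account B is larger by 684,779.5538.

Account B, by £684,779.55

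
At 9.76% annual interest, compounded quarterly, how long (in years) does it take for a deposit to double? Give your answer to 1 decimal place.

(1 + 0.0244)^(4t) = 2.
4t = ln 2 / ln(1 + 0.0244) ≈ 0.69315/0.0241071 ≈ 28.7529.
t ≈ 7.1882.

7.2 years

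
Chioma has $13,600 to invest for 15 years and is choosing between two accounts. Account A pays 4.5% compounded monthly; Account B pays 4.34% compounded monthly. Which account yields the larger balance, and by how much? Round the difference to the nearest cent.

A: (1 + 0.00375)^180 ≈ 1.9615550081, so 13,600 × 1.9615550081 ≈ 26,677.1481.
B: (1 + 0.0434/12)^180 ≈ 1.9152067988, so 13,600 × 1.9152067988 ≈ 26,046.8125.
Difference ≈ 630.3356 in favor of A.

Account A, by $630.34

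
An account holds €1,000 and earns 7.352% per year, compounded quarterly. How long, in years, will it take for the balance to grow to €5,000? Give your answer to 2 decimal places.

22.09 years

We need (1 + 0.01838)^(4t) = 5, so 4t = ln 5 / ln 1.01838 ≈ 88.3669.
t ≈ 88.3669/4 = 22.0917 years.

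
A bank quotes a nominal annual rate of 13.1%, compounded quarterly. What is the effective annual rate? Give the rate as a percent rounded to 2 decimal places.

13.76%

EAR = (1 + 13.1%/4)^4 − 1 = (1 + 0.03275)^4 − 1.
(1 + 0.03275)^4 ≈ 1.137577, so EAR ≈ 13.75770%.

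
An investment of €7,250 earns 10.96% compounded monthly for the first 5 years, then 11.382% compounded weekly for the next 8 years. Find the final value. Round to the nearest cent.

Phase 1: 7,250·(1 + 0.1096/12)^60 ≈ 12,509.8217.
Phase 2: 12,509.8217·(1 + 0.11382/52)^416 ≈ 31,064.9130.

€31,064.91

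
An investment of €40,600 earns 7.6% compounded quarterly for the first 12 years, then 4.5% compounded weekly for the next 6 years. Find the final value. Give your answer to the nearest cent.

After 12 years at 7.6%: 40,600 × 2.46808909025 ≈ 100,204.4171.
Then 6 years at 4.5%: 100,204.4171 × 1.30981150878 ≈ 131,248.8987.

€131,248.90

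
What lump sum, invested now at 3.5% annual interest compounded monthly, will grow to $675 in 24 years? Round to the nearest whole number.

Periodic rate = 3.5%/12 = 0.00291667; 288 periods.
P = 675/(1 + 0.035/12)^288 ≈ 675/2.31353666 ≈ 291.7611.

$292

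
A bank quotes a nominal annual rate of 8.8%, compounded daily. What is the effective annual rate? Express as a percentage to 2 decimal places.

9.20%

One year is 365 periods at 0.000241096 each: (1 + 0.000241096)^365 ≈ 1.091977.
EAR = 1.091977 − 1 ≈ 9.19765%.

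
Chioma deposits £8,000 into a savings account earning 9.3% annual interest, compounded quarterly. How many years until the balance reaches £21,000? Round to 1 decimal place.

We need (1 + 0.02325)^(4t) = 2.625, so 4t = ln 2.625 / ln 1.02325 ≈ 41.9895.
t ≈ 41.9895/4 = 10.4974 years.

10.5 years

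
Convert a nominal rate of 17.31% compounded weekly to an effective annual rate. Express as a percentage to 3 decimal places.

18.864%

One year is 52 periods at 0.00332885 each: (1 + 0.00332885)^52 ≈ 1.188643.
EAR = 1.188643 − 1 ≈ 18.86432%.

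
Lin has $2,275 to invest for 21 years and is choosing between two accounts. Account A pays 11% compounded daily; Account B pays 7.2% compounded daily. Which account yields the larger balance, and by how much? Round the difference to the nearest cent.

Account A, by $12,593.95

A: (1 + 0.11/365)^7665 ≈ 10.070919242, so 2,275 × 10.070919242 ≈ 22,911.3413.
B: (1 + 0.072/365)^7665 ≈ 4.5351170375, so 2,275 × 4.5351170375 ≈ 10,317.3913.
Difference ≈ 12,593.9500 in favor of A.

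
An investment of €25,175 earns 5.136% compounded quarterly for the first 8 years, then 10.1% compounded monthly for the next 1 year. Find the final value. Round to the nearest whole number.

€41,875

Phase 1: 25,175·(1 + 0.01284)^32 ≈ 37,868.3607.
Phase 2: 37,868.3607·(1 + 0.101/12)^12 ≈ 41,875.1797.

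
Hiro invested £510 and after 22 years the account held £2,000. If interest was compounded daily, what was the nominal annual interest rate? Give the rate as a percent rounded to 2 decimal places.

6.21%

The 8030-period growth factor is 2,000/510 = 3.92157.
r/365 = 3.92157^(1/8030) − 1 ≈ 0.000170188, so r ≈ 365·0.000170188 = 6.21185%.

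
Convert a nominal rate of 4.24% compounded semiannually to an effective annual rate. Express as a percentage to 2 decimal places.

4.28%

One year is 2 periods at 0.0212 each: (1 + 0.0212)^2 ≈ 1.042849.
EAR = 1.042849 − 1 ≈ 4.28494%.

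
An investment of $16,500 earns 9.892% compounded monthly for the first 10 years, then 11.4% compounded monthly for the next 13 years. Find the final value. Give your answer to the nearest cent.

Phase 1: 16,500·(1 + 0.09892/12)^120 ≈ 44,190.3083.
Phase 2: 44,190.3083·(1 + 0.0095)^156 ≈ 193,158.3396.

$193,158.34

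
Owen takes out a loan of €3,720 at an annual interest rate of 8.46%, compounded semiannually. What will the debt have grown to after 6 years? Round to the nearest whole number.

Periodic rate = 8.46%/2 = 0.0423; periods = 2·6 = 12.
A = 3,720·(1 + 0.0423)^12 ≈ 3,720·1.644041792 ≈ 6,115.8355.

€6,116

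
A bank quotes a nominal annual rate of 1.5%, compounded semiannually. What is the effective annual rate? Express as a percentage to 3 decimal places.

EAR = (1 + 1.5%/2)^2 − 1 = (1 + 0.0075)^2 − 1.
(1 + 0.0075)^2 ≈ 1.015056, so EAR ≈ 1.50563%.

1.506%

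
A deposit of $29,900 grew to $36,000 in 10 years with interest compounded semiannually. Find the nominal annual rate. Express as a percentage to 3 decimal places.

The 20-period growth factor is 36,000/29,900 = 1.20401.
r/2 = 1.20401^(1/20) − 1 ≈ 0.00932624, so r ≈ 2·0.00932624 = 1.86525%.

1.865%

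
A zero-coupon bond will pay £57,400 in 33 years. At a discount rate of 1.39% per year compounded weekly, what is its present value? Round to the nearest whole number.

£36,285

Periodic rate = 1.39%/52 = 0.000267308; 1716 periods.
P = 57,400/(1 + 0.0139/52)^1716 ≈ 57,400/1.5819190583 ≈ 36,285.0423.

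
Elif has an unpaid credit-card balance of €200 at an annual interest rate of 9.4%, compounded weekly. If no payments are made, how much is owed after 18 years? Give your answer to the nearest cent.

Periodic rate = 9.4%/52 = 0.00180769; periods = 52·18 = 936.
A = 200·(1 + 0.094/52)^936 ≈ 200·5.422042193 ≈ 1,084.4084.

€1,084.41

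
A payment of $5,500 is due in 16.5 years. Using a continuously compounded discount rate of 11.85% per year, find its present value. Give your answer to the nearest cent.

$778.41

P = A·e^(−rt) = 5,500·e^(−1.95525).
e^(−1.95525) ≈ 0.14152909, so P ≈ 778.4100.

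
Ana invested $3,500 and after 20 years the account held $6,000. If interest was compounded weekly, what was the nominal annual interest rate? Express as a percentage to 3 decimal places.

(1 + r/52)^1040 = 6,000/3,500 = 1.71429.
1 + r/52 = 1.71429^(1/1040) ≈ 1.000518, so r/52 ≈ 0.0005184.
r ≈ 52·0.0005184 = 2.69568%.

2.696%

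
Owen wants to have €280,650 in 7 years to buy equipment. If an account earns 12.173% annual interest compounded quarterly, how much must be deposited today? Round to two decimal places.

Periodic rate = 12.173%/4 = 0.0304325; 28 periods.
P = 280,650/(1 + 0.0304325)^28 ≈ 280,650/2.31498052864 ≈ 121,232.1212.

€121,232.12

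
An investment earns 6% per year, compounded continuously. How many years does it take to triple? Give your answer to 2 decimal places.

18.31 years

e^(0.06t) = 3, so 0.06t = ln 3 ≈ 1.0986.
t ≈ 1.0986/0.06 ≈ 18.3102.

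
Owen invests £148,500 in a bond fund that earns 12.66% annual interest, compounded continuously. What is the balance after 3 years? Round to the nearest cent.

£217,105.84

A = P·e^(rt) = 148,500·e^(0.1266·3) = 148,500·e^0.3798.
e^0.3798 ≈ 1.46199216176, so A ≈ 217,105.8360.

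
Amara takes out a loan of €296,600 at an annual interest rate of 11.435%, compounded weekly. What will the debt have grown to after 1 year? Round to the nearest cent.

€332,489.70

Growth factor = (1 + 0.11435/52)^52 ≈ 1.12100371041.
A ≈ 296,600 × 1.12100371041 ≈ 332,489.7005.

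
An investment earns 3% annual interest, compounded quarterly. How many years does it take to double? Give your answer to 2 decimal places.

(1 + 0.0075)^(4t) = 2.
4t = ln 2 / ln(1 + 0.0075) ≈ 0.69315/0.00747201 ≈ 92.7658.
t ≈ 23.1914.

23.19 years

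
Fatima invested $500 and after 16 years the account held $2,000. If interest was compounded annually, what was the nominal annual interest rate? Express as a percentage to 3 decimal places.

(1 + r)^16 = 2,000/500 = 4.
1 + r = 4^(1/16) ≈ 1.090508, so r ≈ 0.0905077.
r ≈ 9.05077%.

9.051%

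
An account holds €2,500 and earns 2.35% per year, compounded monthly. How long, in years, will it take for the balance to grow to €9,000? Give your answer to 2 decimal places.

54.56 years

(1 + 0.00195833)^(12t) = 9,000/2,500 = 3.6.
12t·ln(1 + 0.00195833) = ln(3.6); 12t = 1.2809/0.00195642 ≈ 654.7341.
t ≈ 54.5612 years.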